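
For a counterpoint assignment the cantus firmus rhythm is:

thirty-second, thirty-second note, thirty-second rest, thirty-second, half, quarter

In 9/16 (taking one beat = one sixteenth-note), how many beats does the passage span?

14

One sixteenth-note beat = 2 thirty-second notes.
Express everything in thirty-second notes: thirty-second = 1; thirty-second note = 1; thirty-second rest = 1; thirty-second = 1; half = 16; quarter = 8.
Sum: 1 + 1 + 1 + 1 + 16 + 8 = 28.
28 ÷ 2 = 14 beats.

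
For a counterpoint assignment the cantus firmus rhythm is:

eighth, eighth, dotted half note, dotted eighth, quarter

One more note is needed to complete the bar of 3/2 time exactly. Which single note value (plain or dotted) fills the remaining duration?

sixteenth note

The bar of 3/2 = 24 sixteenth notes.
Express everything in sixteenth notes: eighth = 2; eighth = 2; dotted half note = 12; dotted eighth = 3; quarter = 4.
Adding: 2 + 2 + 12 + 3 + 4 = 23.
Remaining: 24 − 23 = 1 sixteenth note, which is a sixteenth note.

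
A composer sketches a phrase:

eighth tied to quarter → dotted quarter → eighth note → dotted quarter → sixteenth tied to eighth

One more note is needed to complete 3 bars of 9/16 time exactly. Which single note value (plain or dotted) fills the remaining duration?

3 bars of 9/16 = 27 sixteenth notes.
Express everything in sixteenth notes: eighth tied to quarter (eighth + quarter) = 6; dotted quarter = 6; eighth note = 2; dotted quarter = 6; sixteenth tied to eighth (sixteenth + eighth) = 3.
Adding: 6 + 6 + 2 + 6 + 3 = 23.
Remaining: 27 − 23 = 4 sixteenth notes, which is a quarter note.

quarter note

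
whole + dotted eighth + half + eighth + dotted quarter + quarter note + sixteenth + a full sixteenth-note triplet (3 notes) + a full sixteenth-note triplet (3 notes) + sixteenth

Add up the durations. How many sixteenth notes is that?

In sixteenth notes: whole = 16; dotted eighth = 3; half = 8; eighth = 2; dotted quarter = 6; quarter note = 4; sixteenth = 1; a full sixteenth-note triplet (3 notes) (three triplet sixteenths span one eighth) = 2; a full sixteenth-note triplet (3 notes) (three triplet sixteenths span one eighth) = 2; sixteenth = 1.
Adding: 16 + 3 + 8 + 2 + 6 + 4 + 1 + 2 + 2 + 1 = 45 sixteenth notes.

45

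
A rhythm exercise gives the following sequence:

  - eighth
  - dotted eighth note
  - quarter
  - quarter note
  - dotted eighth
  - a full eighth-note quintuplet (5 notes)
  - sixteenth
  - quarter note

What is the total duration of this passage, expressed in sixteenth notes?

29

Convert each value to sixteenth notes: eighth = 2; dotted eighth note = 3; quarter = 4; quarter note = 4; dotted eighth = 3; a full eighth-note quintuplet (5 notes) (five quintuplet eighths span one half) = 8; sixteenth = 1; quarter note = 4.
Altogether 2 + 3 + 4 + 4 + 3 + 8 + 1 + 4 = 29 sixteenth notes.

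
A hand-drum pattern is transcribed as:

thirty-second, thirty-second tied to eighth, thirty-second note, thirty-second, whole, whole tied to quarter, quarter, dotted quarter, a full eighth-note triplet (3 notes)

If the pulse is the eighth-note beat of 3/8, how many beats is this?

One eighth-note beat = 4 thirty-second notes.
Convert each value to thirty-second notes: thirty-second = 1; thirty-second tied to eighth (thirty-second + eighth) = 5; thirty-second note = 1; thirty-second = 1; whole = 32; whole tied to quarter (whole + quarter) = 40; quarter = 8; dotted quarter = 12; a full eighth-note triplet (3 notes) (three triplet eighths span one quarter) = 8.
Total: 1 + 5 + 1 + 1 + 32 + 40 + 8 + 12 + 8 = 108.
108 ÷ 4 = 27 beats.

27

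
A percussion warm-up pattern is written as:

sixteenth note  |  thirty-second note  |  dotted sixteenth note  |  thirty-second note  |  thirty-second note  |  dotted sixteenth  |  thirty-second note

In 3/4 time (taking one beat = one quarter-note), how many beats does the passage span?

One quarter-note beat = 8 thirty-second notes.
Convert each value to thirty-second notes: sixteenth note = 2; thirty-second note = 1; dotted sixteenth note = 3; thirty-second note = 1; thirty-second note = 1; dotted sixteenth = 3; thirty-second note = 1.
Total: 2 + 1 + 3 + 1 + 1 + 3 + 1 = 12.
12 ÷ 8 = 1.5 beats.

1.5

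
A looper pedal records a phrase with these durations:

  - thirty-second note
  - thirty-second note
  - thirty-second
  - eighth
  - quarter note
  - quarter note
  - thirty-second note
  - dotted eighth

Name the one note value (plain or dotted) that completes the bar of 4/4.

sixteenth note

The bar of 4/4 = 32 thirty-second notes.
Convert each value to thirty-second notes: thirty-second note = 1; thirty-second note = 1; thirty-second = 1; eighth = 4; quarter note = 8; quarter note = 8; thirty-second note = 1; dotted eighth = 6.
Total: 1 + 1 + 1 + 4 + 8 + 8 + 1 + 6 = 30.
Remaining: 32 − 30 = 2 thirty-second notes, which is a sixteenth note.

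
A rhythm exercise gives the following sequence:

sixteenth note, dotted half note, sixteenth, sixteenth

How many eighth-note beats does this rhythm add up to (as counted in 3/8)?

One eighth-note beat = 2 sixteenth notes.
Convert each value to sixteenth notes: sixteenth note = 1; dotted half note = 12; sixteenth = 1; sixteenth = 1.
Adding: 1 + 12 + 1 + 1 = 15.
15 ÷ 2 = 7.5 beats.

7.5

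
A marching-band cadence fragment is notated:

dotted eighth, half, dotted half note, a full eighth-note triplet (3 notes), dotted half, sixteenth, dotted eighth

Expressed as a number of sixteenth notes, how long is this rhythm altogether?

Convert each value to sixteenth notes: dotted eighth = 3; half = 8; dotted half note = 12; a full eighth-note triplet (3 notes) (three triplet eighths span one quarter) = 4; dotted half = 12; sixteenth = 1; dotted eighth = 3.
Adding: 3 + 8 + 12 + 4 + 12 + 1 + 3 = 43 sixteenth notes.

43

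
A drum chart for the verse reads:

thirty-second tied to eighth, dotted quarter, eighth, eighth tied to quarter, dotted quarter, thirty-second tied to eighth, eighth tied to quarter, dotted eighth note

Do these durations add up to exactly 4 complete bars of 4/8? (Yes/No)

One bar of 4/8 = 16 thirty-second notes, so 4 bars = 64.
Working in thirty-second notes: thirty-second tied to eighth (thirty-second + eighth) = 5; dotted quarter = 12; eighth = 4; eighth tied to quarter (eighth + quarter) = 12; dotted quarter = 12; thirty-second tied to eighth (thirty-second + eighth) = 5; eighth tied to quarter (eighth + quarter) = 12; dotted eighth note = 6.
Adding: 5 + 12 + 4 + 12 + 12 + 5 + 12 + 6 = 68.
68 exceeds 64, so the answer is No.

No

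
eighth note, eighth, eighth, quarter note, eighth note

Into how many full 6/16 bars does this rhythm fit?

One bar of 6/16 = 3 eighth notes.
Working in eighth notes: eighth note = 1; eighth = 1; eighth = 1; quarter note = 2; eighth note = 1.
Adding: 1 + 1 + 1 + 2 + 1 = 6.
6 ÷ 3 = 2 complete bars with 0 left over.

2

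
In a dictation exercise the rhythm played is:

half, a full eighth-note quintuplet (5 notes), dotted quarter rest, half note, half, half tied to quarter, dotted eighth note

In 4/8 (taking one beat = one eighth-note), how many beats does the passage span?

One eighth-note beat = 2 sixteenth notes.
Working in sixteenth notes: half = 8; a full eighth-note quintuplet (5 notes) (five quintuplet eighths span one half) = 8; dotted quarter rest = 6; half note = 8; half = 8; half tied to quarter (half + quarter) = 12; dotted eighth note = 3.
Altogether 8 + 8 + 6 + 8 + 8 + 12 + 3 = 53.
53 ÷ 2 = 26.5 beats.

26.5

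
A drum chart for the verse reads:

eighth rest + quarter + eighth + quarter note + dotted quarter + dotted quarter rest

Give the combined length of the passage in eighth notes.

Working in eighth notes: eighth rest = 1; quarter = 2; eighth = 1; quarter note = 2; dotted quarter = 3; dotted quarter rest = 3.
Adding: 1 + 2 + 1 + 2 + 3 + 3 = 12 eighth notes.

12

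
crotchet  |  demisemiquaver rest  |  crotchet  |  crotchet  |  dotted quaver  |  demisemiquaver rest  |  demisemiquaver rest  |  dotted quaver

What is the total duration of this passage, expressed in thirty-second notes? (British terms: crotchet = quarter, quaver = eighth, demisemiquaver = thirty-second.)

39

In thirty-second notes: crotchet = 8; demisemiquaver rest = 1; crotchet = 8; crotchet = 8; dotted quaver = 6; demisemiquaver rest = 1; demisemiquaver rest = 1; dotted quaver = 6.
Total: 8 + 1 + 8 + 8 + 6 + 1 + 1 + 6 = 39 thirty-second notes.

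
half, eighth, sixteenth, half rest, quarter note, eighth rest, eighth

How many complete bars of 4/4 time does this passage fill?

1

One bar of 4/4 = 16 sixteenth notes.
In sixteenth notes: half = 8; eighth = 2; sixteenth = 1; half rest = 8; quarter note = 4; eighth rest = 2; eighth = 2.
Altogether 8 + 2 + 1 + 8 + 4 + 2 + 2 = 27.
27 ÷ 16 = 1 complete bar with 11 left over.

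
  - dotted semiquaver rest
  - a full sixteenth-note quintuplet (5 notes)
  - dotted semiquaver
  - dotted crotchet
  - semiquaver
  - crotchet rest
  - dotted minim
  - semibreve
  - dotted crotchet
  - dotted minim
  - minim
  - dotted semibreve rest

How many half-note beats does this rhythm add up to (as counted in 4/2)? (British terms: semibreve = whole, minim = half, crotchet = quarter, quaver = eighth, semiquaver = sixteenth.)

12

One half-note beat = 16 thirty-second notes.
Express everything in thirty-second notes: dotted semiquaver rest = 3; a full sixteenth-note quintuplet (5 notes) (five quintuplet sixteenths span one quarter) = 8; dotted semiquaver = 3; dotted crotchet = 12; semiquaver = 2; crotchet rest = 8; dotted minim = 24; semibreve = 32; dotted crotchet = 12; dotted minim = 24; minim = 16; dotted semibreve rest = 48.
Altogether 3 + 8 + 3 + 12 + 2 + 8 + 24 + 32 + 12 + 24 + 16 + 48 = 192.
192 ÷ 16 = 12 beats.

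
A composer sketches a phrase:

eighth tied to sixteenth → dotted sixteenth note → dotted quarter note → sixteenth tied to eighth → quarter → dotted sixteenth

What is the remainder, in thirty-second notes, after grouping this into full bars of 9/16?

One bar of 9/16 = 18 thirty-second notes.
Working in thirty-second notes: eighth tied to sixteenth (eighth + sixteenth) = 6; dotted sixteenth note = 3; dotted quarter note = 12; sixteenth tied to eighth (sixteenth + eighth) = 6; quarter = 8; dotted sixteenth = 3.
Total: 6 + 3 + 12 + 6 + 8 + 3 = 38.
38 ÷ 18 = 2 complete bars with 2 thirty-second notes remaining.

2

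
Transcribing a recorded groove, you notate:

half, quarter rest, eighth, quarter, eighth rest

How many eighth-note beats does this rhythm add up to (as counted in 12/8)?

One eighth-note beat = 2 sixteenth notes.
Convert each value to sixteenth notes: half = 8; quarter rest = 4; eighth = 2; quarter = 4; eighth rest = 2.
Sum: 8 + 4 + 2 + 4 + 2 = 20.
20 ÷ 2 = 10 beats.

10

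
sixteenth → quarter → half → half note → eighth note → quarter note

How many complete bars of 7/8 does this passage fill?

1

One bar of 7/8 = 14 sixteenth notes.
Each duration in sixteenth notes: sixteenth = 1; quarter = 4; half = 8; half note = 8; eighth note = 2; quarter note = 4.
Sum: 1 + 4 + 8 + 8 + 2 + 4 = 27.
27 ÷ 14 = 1 complete bar with 13 left over.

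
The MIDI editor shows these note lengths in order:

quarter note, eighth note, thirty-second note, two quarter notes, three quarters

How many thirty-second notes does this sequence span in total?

Each duration in thirty-second notes: quarter note = 8; eighth note = 4; thirty-second note = 1; quarter note = 8; quarter note = 8; quarter = 8; quarter = 8; quarter = 8.
Adding: 8 + 4 + 1 + 8 + 8 + 8 + 8 + 8 = 53 thirty-second notes.

53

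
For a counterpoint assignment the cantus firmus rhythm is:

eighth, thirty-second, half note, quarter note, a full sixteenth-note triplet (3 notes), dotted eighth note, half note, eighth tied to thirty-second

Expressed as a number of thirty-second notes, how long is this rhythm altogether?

60

In thirty-second notes: eighth = 4; thirty-second = 1; half note = 16; quarter note = 8; a full sixteenth-note triplet (3 notes) (three triplet sixteenths span one eighth) = 4; dotted eighth note = 6; half note = 16; eighth tied to thirty-second (eighth + thirty-second) = 5.
Adding: 4 + 1 + 16 + 8 + 4 + 6 + 16 + 5 = 60 thirty-second notes.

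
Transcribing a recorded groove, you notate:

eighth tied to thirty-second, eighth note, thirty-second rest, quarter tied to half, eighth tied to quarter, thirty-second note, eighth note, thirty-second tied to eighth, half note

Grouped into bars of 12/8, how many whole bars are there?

One bar of 12/8 = 48 thirty-second notes.
Express everything in thirty-second notes: eighth tied to thirty-second (eighth + thirty-second) = 5; eighth note = 4; thirty-second rest = 1; quarter tied to half (quarter + half) = 24; eighth tied to quarter (eighth + quarter) = 12; thirty-second note = 1; eighth note = 4; thirty-second tied to eighth (thirty-second + eighth) = 5; half note = 16.
Total: 5 + 4 + 1 + 24 + 12 + 1 + 4 + 5 + 16 = 72.
72 ÷ 48 = 1 complete bar with 24 left over.

1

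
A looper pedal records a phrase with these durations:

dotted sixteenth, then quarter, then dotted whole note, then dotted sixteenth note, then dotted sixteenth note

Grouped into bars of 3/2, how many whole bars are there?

One bar of 3/2 = 48 thirty-second notes.
Convert each value to thirty-second notes: dotted sixteenth = 3; quarter = 8; dotted whole note = 48; dotted sixteenth note = 3; dotted sixteenth note = 3.
Sum: 3 + 8 + 48 + 3 + 3 = 65.
65 ÷ 48 = 1 complete bar with 17 left over.

1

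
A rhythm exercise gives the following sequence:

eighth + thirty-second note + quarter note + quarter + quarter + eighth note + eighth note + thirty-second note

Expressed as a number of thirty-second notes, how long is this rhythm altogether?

Express everything in thirty-second notes: eighth = 4; thirty-second note = 1; quarter note = 8; quarter = 8; quarter = 8; eighth note = 4; eighth note = 4; thirty-second note = 1.
Sum: 4 + 1 + 8 + 8 + 8 + 4 + 4 + 1 = 38 thirty-second notes.

38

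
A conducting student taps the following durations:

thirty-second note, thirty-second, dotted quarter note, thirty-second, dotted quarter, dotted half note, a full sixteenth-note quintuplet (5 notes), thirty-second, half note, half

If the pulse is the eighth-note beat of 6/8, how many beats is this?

One eighth-note beat = 4 thirty-second notes.
In thirty-second notes: thirty-second note = 1; thirty-second = 1; dotted quarter note = 12; thirty-second = 1; dotted quarter = 12; dotted half note = 24; a full sixteenth-note quintuplet (5 notes) (five quintuplet sixteenths span one quarter) = 8; thirty-second = 1; half note = 16; half = 16.
Total: 1 + 1 + 12 + 1 + 12 + 24 + 8 + 1 + 16 + 16 = 92.
92 ÷ 4 = 23 beats.

23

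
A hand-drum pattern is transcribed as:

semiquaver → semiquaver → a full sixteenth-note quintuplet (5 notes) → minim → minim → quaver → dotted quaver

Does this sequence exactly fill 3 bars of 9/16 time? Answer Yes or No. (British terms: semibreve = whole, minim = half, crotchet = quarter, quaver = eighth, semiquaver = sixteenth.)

Yes

One bar of 9/16 = 9 sixteenth notes, so 3 bars = 27.
In sixteenth notes: semiquaver = 1; semiquaver = 1; a full sixteenth-note quintuplet (5 notes) (five quintuplet sixteenths span one quarter) = 4; minim = 8; minim = 8; quaver = 2; dotted quaver = 3.
Adding: 1 + 1 + 4 + 8 + 8 + 2 + 3 = 27.
27 equals 27, so the answer is Yes.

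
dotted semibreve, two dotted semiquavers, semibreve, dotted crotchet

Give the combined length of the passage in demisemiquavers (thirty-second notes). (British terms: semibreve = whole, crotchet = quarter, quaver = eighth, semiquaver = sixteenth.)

98

Convert each value to thirty-second notes: dotted semibreve = 48; dotted semiquaver = 3; dotted semiquaver = 3; semibreve = 32; dotted crotchet = 12.
Total: 48 + 3 + 3 + 32 + 12 = 98 thirty-second notes.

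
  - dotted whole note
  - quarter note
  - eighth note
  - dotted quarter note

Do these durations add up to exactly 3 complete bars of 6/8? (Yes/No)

Yes

One bar of 6/8 = 6 eighth notes, so 3 bars = 18.
In eighth notes: dotted whole note = 12; quarter note = 2; eighth note = 1; dotted quarter note = 3.
Sum: 12 + 2 + 1 + 3 = 18.
18 equals 18, so the answer is Yes.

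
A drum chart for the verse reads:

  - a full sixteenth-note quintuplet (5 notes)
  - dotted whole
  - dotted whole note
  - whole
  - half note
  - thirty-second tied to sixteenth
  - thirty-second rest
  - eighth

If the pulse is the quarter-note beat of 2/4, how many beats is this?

20

One quarter-note beat = 8 thirty-second notes.
Express everything in thirty-second notes: a full sixteenth-note quintuplet (5 notes) (five quintuplet sixteenths span one quarter) = 8; dotted whole = 48; dotted whole note = 48; whole = 32; half note = 16; thirty-second tied to sixteenth (thirty-second + sixteenth) = 3; thirty-second rest = 1; eighth = 4.
Altogether 8 + 48 + 48 + 32 + 16 + 3 + 1 + 4 = 160.
160 ÷ 8 = 20 beats.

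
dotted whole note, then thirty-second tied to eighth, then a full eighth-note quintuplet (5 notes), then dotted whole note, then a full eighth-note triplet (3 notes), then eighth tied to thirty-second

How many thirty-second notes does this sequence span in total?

Working in thirty-second notes: dotted whole note = 48; thirty-second tied to eighth (thirty-second + eighth) = 5; a full eighth-note quintuplet (5 notes) (five quintuplet eighths span one half) = 16; dotted whole note = 48; a full eighth-note triplet (3 notes) (three triplet eighths span one quarter) = 8; eighth tied to thirty-second (eighth + thirty-second) = 5.
Sum: 48 + 5 + 16 + 48 + 8 + 5 = 130 thirty-second notes.

130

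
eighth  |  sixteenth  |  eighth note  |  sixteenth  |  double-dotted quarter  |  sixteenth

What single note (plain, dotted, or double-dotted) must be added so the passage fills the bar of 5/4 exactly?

The bar of 5/4 = 20 sixteenth notes.
Express everything in sixteenth notes: eighth = 2; sixteenth = 1; eighth note = 2; sixteenth = 1; double-dotted quarter = 7; sixteenth = 1.
Altogether 2 + 1 + 2 + 1 + 7 + 1 = 14.
Remaining: 20 − 14 = 6 sixteenth notes, which is a dotted quarter note.

dotted quarter note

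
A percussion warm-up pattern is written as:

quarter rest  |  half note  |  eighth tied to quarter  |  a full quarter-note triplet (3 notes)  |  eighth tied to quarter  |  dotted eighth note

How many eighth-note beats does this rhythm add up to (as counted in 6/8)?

17.5

One eighth-note beat = 2 sixteenth notes.
Each duration in sixteenth notes: quarter rest = 4; half note = 8; eighth tied to quarter (eighth + quarter) = 6; a full quarter-note triplet (3 notes) (three triplet quarters span one half) = 8; eighth tied to quarter (eighth + quarter) = 6; dotted eighth note = 3.
Altogether 4 + 8 + 6 + 8 + 6 + 3 = 35.
35 ÷ 2 = 17.5 beats.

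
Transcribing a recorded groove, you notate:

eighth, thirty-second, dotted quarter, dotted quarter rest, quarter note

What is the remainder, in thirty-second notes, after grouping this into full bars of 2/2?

One bar of 2/2 = 32 thirty-second notes.
In thirty-second notes: eighth = 4; thirty-second = 1; dotted quarter = 12; dotted quarter rest = 12; quarter note = 8.
Adding: 4 + 1 + 12 + 12 + 8 = 37.
37 ÷ 32 = 1 complete bar with 5 thirty-second notes remaining.

5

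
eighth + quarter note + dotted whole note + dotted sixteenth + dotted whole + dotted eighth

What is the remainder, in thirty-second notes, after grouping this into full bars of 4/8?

One bar of 4/8 = 16 thirty-second notes.
Each duration in thirty-second notes: eighth = 4; quarter note = 8; dotted whole note = 48; dotted sixteenth = 3; dotted whole = 48; dotted eighth = 6.
Adding: 4 + 8 + 48 + 3 + 48 + 6 = 117.
117 ÷ 16 = 7 complete bars with 5 thirty-second notes remaining.

5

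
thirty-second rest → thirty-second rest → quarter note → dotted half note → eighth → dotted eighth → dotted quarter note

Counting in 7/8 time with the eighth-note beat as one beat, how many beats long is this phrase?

One eighth-note beat = 4 thirty-second notes.
Convert each value to thirty-second notes: thirty-second rest = 1; thirty-second rest = 1; quarter note = 8; dotted half note = 24; eighth = 4; dotted eighth = 6; dotted quarter note = 12.
Sum: 1 + 1 + 8 + 24 + 4 + 6 + 12 = 56.
56 ÷ 4 = 14 beats.

14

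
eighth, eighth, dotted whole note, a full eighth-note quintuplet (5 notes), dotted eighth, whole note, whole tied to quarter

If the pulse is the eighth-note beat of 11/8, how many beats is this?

One eighth-note beat = 2 sixteenth notes.
Express everything in sixteenth notes: eighth = 2; eighth = 2; dotted whole note = 24; a full eighth-note quintuplet (5 notes) (five quintuplet eighths span one half) = 8; dotted eighth = 3; whole note = 16; whole tied to quarter (whole + quarter) = 20.
Total: 2 + 2 + 24 + 8 + 3 + 16 + 20 = 75.
75 ÷ 2 = 37.5 beats.

37.5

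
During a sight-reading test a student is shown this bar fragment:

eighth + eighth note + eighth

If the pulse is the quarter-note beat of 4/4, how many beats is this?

1.5

One quarter-note beat = 2 eighth notes.
Convert each value to eighth notes: eighth = 1; eighth note = 1; eighth = 1.
Altogether 1 + 1 + 1 = 3.
3 ÷ 2 = 1.5 beats.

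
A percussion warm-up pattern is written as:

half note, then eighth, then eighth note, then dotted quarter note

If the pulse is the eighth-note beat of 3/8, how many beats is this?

One eighth-note beat = 2 sixteenth notes.
Working in sixteenth notes: half note = 8; eighth = 2; eighth note = 2; dotted quarter note = 6.
Total: 8 + 2 + 2 + 6 = 18.
18 ÷ 2 = 9 beats.

9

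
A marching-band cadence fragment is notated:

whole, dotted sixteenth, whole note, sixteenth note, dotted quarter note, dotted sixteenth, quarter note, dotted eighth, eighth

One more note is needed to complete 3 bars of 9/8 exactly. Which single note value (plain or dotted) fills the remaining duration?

dotted eighth note

3 bars of 9/8 = 108 thirty-second notes.
In thirty-second notes: whole = 32; dotted sixteenth = 3; whole note = 32; sixteenth note = 2; dotted quarter note = 12; dotted sixteenth = 3; quarter note = 8; dotted eighth = 6; eighth = 4.
Total: 32 + 3 + 32 + 2 + 12 + 3 + 8 + 6 + 4 = 102.
Remaining: 108 − 102 = 6 thirty-second notes, which is a dotted eighth note.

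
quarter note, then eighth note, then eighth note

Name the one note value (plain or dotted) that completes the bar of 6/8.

The bar of 6/8 = 6 eighth notes.
Each duration in eighth notes: quarter note = 2; eighth note = 1; eighth note = 1.
Adding: 2 + 1 + 1 = 4.
Remaining: 6 − 4 = 2 eighth notes, which is a quarter note.

quarter note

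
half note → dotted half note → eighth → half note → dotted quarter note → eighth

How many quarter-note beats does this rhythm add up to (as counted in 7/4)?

9.5

One quarter-note beat = 2 eighth notes.
Convert each value to eighth notes: half note = 4; dotted half note = 6; eighth = 1; half note = 4; dotted quarter note = 3; eighth = 1.
Total: 4 + 6 + 1 + 4 + 3 + 1 = 19.
19 ÷ 2 = 9.5 beats.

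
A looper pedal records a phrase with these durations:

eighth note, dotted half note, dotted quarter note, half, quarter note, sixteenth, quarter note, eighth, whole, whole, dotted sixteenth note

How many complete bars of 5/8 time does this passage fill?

7

One bar of 5/8 = 20 thirty-second notes.
In thirty-second notes: eighth note = 4; dotted half note = 24; dotted quarter note = 12; half = 16; quarter note = 8; sixteenth = 2; quarter note = 8; eighth = 4; whole = 32; whole = 32; dotted sixteenth note = 3.
Altogether 4 + 24 + 12 + 16 + 8 + 2 + 8 + 4 + 32 + 32 + 3 = 145.
145 ÷ 20 = 7 complete bars with 5 left over.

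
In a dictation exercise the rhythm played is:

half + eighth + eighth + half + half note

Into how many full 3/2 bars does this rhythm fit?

One bar of 3/2 = 12 eighth notes.
Each duration in eighth notes: half = 4; eighth = 1; eighth = 1; half = 4; half note = 4.
Adding: 4 + 1 + 1 + 4 + 4 = 14.
14 ÷ 12 = 1 complete bar with 2 left over.

1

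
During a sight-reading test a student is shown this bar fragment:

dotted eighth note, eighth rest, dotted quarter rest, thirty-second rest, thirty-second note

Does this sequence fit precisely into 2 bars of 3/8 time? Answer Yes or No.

Yes

One bar of 3/8 = 12 thirty-second notes, so 2 bars = 24.
Convert each value to thirty-second notes: dotted eighth note = 6; eighth rest = 4; dotted quarter rest = 12; thirty-second rest = 1; thirty-second note = 1.
Total: 6 + 4 + 12 + 1 + 1 = 24.
24 equals 24, so the answer is Yes.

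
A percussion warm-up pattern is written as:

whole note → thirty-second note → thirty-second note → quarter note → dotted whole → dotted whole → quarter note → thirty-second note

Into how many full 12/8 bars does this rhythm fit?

One bar of 12/8 = 48 thirty-second notes.
Express everything in thirty-second notes: whole note = 32; thirty-second note = 1; thirty-second note = 1; quarter note = 8; dotted whole = 48; dotted whole = 48; quarter note = 8; thirty-second note = 1.
Total: 32 + 1 + 1 + 8 + 48 + 48 + 8 + 1 = 147.
147 ÷ 48 = 3 complete bars with 3 left over.

3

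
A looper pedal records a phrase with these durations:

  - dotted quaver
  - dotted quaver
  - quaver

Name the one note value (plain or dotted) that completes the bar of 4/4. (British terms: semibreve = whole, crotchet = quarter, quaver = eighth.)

The bar of 4/4 = 16 sixteenth notes.
Express everything in sixteenth notes: dotted quaver = 3; dotted quaver = 3; quaver = 2.
Altogether 3 + 3 + 2 = 8.
Remaining: 16 − 8 = 8 sixteenth notes, which is a half note.

half note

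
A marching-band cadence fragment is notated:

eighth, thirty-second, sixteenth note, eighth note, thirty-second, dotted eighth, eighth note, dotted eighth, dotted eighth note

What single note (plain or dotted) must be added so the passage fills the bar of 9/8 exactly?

The bar of 9/8 = 36 thirty-second notes.
In thirty-second notes: eighth = 4; thirty-second = 1; sixteenth note = 2; eighth note = 4; thirty-second = 1; dotted eighth = 6; eighth note = 4; dotted eighth = 6; dotted eighth note = 6.
Altogether 4 + 1 + 2 + 4 + 1 + 6 + 4 + 6 + 6 = 34.
Remaining: 36 − 34 = 2 thirty-second notes, which is a sixteenth note.

sixteenth note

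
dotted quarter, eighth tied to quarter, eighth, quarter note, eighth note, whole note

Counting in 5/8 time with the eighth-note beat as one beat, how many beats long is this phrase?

18

One eighth-note beat = 2 sixteenth notes.
Express everything in sixteenth notes: dotted quarter = 6; eighth tied to quarter (eighth + quarter) = 6; eighth = 2; quarter note = 4; eighth note = 2; whole note = 16.
Total: 6 + 6 + 2 + 4 + 2 + 16 = 36.
36 ÷ 2 = 18 beats.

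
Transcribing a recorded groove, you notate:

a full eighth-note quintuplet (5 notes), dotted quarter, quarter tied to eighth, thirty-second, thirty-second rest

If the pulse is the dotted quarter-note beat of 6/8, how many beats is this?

One dotted quarter-note beat = 12 thirty-second notes.
Each duration in thirty-second notes: a full eighth-note quintuplet (5 notes) (five quintuplet eighths span one half) = 16; dotted quarter = 12; quarter tied to eighth (quarter + eighth) = 12; thirty-second = 1; thirty-second rest = 1.
Sum: 16 + 12 + 12 + 1 + 1 = 42.
42 ÷ 12 = 3.5 beats.

3.5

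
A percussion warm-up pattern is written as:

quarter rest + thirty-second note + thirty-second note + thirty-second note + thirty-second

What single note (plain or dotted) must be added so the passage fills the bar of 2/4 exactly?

The bar of 2/4 = 16 thirty-second notes.
Convert each value to thirty-second notes: quarter rest = 8; thirty-second note = 1; thirty-second note = 1; thirty-second note = 1; thirty-second = 1.
Adding: 8 + 1 + 1 + 1 + 1 = 12.
Remaining: 16 − 12 = 4 thirty-second notes, which is a eighth note.

eighth note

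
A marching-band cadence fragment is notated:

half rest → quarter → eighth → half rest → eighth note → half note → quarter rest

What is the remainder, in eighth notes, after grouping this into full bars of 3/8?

0

One bar of 3/8 = 3 eighth notes.
Working in eighth notes: half rest = 4; quarter = 2; eighth = 1; half rest = 4; eighth note = 1; half note = 4; quarter rest = 2.
Sum: 4 + 2 + 1 + 4 + 1 + 4 + 2 = 18.
18 ÷ 3 = 6 complete bars with 0 eighth notes remaining.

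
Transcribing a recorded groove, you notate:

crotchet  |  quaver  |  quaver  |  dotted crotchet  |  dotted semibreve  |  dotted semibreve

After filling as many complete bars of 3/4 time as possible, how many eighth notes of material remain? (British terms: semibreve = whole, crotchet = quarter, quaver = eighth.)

1

One bar of 3/4 = 6 eighth notes.
Express everything in eighth notes: crotchet = 2; quaver = 1; quaver = 1; dotted crotchet = 3; dotted semibreve = 12; dotted semibreve = 12.
Sum: 2 + 1 + 1 + 3 + 12 + 12 = 31.
31 ÷ 6 = 5 complete bars with 1 eighth note remaining.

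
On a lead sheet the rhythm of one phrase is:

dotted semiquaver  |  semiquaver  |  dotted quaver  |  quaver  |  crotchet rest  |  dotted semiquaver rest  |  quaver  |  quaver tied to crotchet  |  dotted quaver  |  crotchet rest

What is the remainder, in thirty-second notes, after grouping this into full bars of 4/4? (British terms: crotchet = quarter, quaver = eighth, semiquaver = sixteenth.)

One bar of 4/4 = 32 thirty-second notes.
Working in thirty-second notes: dotted semiquaver = 3; semiquaver = 2; dotted quaver = 6; quaver = 4; crotchet rest = 8; dotted semiquaver rest = 3; quaver = 4; quaver tied to crotchet (quaver + crotchet) = 12; dotted quaver = 6; crotchet rest = 8.
Total: 3 + 2 + 6 + 4 + 8 + 3 + 4 + 12 + 6 + 8 = 56.
56 ÷ 32 = 1 complete bar with 24 thirty-second notes remaining.

24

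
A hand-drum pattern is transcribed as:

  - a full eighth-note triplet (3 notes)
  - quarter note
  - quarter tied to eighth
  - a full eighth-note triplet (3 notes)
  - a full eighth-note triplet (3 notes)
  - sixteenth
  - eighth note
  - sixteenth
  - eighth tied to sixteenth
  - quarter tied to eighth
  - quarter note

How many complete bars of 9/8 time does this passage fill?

2

One bar of 9/8 = 18 sixteenth notes.
Convert each value to sixteenth notes: a full eighth-note triplet (3 notes) (three triplet eighths span one quarter) = 4; quarter note = 4; quarter tied to eighth (quarter + eighth) = 6; a full eighth-note triplet (3 notes) (three triplet eighths span one quarter) = 4; a full eighth-note triplet (3 notes) (three triplet eighths span one quarter) = 4; sixteenth = 1; eighth note = 2; sixteenth = 1; eighth tied to sixteenth (eighth + sixteenth) = 3; quarter tied to eighth (quarter + eighth) = 6; quarter note = 4.
Adding: 4 + 4 + 6 + 4 + 4 + 1 + 2 + 1 + 3 + 6 + 4 = 39.
39 ÷ 18 = 2 complete bars with 3 left over.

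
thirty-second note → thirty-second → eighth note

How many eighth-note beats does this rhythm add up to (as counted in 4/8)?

One eighth-note beat = 4 thirty-second notes.
Each duration in thirty-second notes: thirty-second note = 1; thirty-second = 1; eighth note = 4.
Adding: 1 + 1 + 4 = 6.
6 ÷ 4 = 1.5 beats.

1.5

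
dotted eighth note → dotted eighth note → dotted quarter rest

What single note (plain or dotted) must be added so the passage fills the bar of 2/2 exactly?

quarter note

The bar of 2/2 = 16 sixteenth notes.
In sixteenth notes: dotted eighth note = 3; dotted eighth note = 3; dotted quarter rest = 6.
Adding: 3 + 3 + 6 = 12.
Remaining: 16 − 12 = 4 sixteenth notes, which is a quarter note.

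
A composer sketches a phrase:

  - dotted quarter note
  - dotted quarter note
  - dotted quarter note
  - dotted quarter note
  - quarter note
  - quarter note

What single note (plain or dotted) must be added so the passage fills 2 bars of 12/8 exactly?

whole note

2 bars of 12/8 = 24 eighth notes.
Convert each value to eighth notes: dotted quarter note = 3; dotted quarter note = 3; dotted quarter note = 3; dotted quarter note = 3; quarter note = 2; quarter note = 2.
Altogether 3 + 3 + 3 + 3 + 2 + 2 = 16.
Remaining: 24 − 16 = 8 eighth notes, which is a whole note.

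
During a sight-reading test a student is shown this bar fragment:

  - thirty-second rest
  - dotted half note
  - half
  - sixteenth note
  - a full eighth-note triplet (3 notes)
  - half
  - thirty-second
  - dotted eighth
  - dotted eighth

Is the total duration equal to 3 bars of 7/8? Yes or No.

One bar of 7/8 = 28 thirty-second notes, so 3 bars = 84.
Express everything in thirty-second notes: thirty-second rest = 1; dotted half note = 24; half = 16; sixteenth note = 2; a full eighth-note triplet (3 notes) (three triplet eighths span one quarter) = 8; half = 16; thirty-second = 1; dotted eighth = 6; dotted eighth = 6.
Total: 1 + 24 + 16 + 2 + 8 + 16 + 1 + 6 + 6 = 80.
80 falls short of 84, so the answer is No.

No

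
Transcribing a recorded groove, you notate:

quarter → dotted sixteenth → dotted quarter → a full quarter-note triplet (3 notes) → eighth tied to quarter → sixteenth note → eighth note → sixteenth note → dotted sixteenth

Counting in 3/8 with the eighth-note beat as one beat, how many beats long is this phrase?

15.5

One eighth-note beat = 4 thirty-second notes.
In thirty-second notes: quarter = 8; dotted sixteenth = 3; dotted quarter = 12; a full quarter-note triplet (3 notes) (three triplet quarters span one half) = 16; eighth tied to quarter (eighth + quarter) = 12; sixteenth note = 2; eighth note = 4; sixteenth note = 2; dotted sixteenth = 3.
Altogether 8 + 3 + 12 + 16 + 12 + 2 + 4 + 2 + 3 = 62.
62 ÷ 4 = 15.5 beats.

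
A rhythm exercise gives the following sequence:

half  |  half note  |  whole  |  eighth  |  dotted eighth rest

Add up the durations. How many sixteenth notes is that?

Express everything in sixteenth notes: half = 8; half note = 8; whole = 16; eighth = 2; dotted eighth rest = 3.
Altogether 8 + 8 + 16 + 2 + 3 = 37 sixteenth notes.

37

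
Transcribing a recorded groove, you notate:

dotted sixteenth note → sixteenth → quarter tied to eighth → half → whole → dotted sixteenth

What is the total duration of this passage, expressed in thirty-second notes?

68

Convert each value to thirty-second notes: dotted sixteenth note = 3; sixteenth = 2; quarter tied to eighth (quarter + eighth) = 12; half = 16; whole = 32; dotted sixteenth = 3.
Sum: 3 + 2 + 12 + 16 + 32 + 3 = 68 thirty-second notes.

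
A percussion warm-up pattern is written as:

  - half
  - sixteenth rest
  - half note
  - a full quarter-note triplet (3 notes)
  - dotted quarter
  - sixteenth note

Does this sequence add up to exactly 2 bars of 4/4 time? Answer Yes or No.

One bar of 4/4 = 16 sixteenth notes, so 2 bars = 32.
Convert each value to sixteenth notes: half = 8; sixteenth rest = 1; half note = 8; a full quarter-note triplet (3 notes) (three triplet quarters span one half) = 8; dotted quarter = 6; sixteenth note = 1.
Total: 8 + 1 + 8 + 8 + 6 + 1 = 32.
32 equals 32, so the answer is Yes.

Yes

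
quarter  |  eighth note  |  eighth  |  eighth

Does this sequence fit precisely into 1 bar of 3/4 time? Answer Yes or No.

No

One bar of 3/4 = 6 eighth notes.
Each duration in eighth notes: quarter = 2; eighth note = 1; eighth = 1; eighth = 1.
Total: 2 + 1 + 1 + 1 = 5.
5 falls short of 6, so the answer is No.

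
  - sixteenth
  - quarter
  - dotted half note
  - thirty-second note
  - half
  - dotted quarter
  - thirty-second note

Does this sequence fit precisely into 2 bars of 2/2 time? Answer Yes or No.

One bar of 2/2 = 32 thirty-second notes, so 2 bars = 64.
Working in thirty-second notes: sixteenth = 2; quarter = 8; dotted half note = 24; thirty-second note = 1; half = 16; dotted quarter = 12; thirty-second note = 1.
Altogether 2 + 8 + 24 + 1 + 16 + 12 + 1 = 64.
64 equals 64, so the answer is Yes.

Yes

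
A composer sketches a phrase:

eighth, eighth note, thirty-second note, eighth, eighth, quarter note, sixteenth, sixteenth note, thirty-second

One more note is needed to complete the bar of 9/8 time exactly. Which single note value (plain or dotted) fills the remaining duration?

dotted eighth note

The bar of 9/8 = 36 thirty-second notes.
Each duration in thirty-second notes: eighth = 4; eighth note = 4; thirty-second note = 1; eighth = 4; eighth = 4; quarter note = 8; sixteenth = 2; sixteenth note = 2; thirty-second = 1.
Total: 4 + 4 + 1 + 4 + 4 + 8 + 2 + 2 + 1 = 30.
Remaining: 36 − 30 = 6 thirty-second notes, which is a dotted eighth note.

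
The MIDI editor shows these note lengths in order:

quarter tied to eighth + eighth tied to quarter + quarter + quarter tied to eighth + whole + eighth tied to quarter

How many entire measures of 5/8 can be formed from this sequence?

4

One bar of 5/8 = 5 eighth notes.
Each duration in eighth notes: quarter tied to eighth (quarter + eighth) = 3; eighth tied to quarter (eighth + quarter) = 3; quarter = 2; quarter tied to eighth (quarter + eighth) = 3; whole = 8; eighth tied to quarter (eighth + quarter) = 3.
Sum: 3 + 3 + 2 + 3 + 8 + 3 = 22.
22 ÷ 5 = 4 complete bars with 2 left over.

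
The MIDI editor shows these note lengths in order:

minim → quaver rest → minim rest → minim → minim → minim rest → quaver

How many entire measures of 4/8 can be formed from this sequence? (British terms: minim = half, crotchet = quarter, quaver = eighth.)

5

One bar of 4/8 = 4 eighth notes.
In eighth notes: minim = 4; quaver rest = 1; minim rest = 4; minim = 4; minim = 4; minim rest = 4; quaver = 1.
Sum: 4 + 1 + 4 + 4 + 4 + 4 + 1 = 22.
22 ÷ 4 = 5 complete bars with 2 left over.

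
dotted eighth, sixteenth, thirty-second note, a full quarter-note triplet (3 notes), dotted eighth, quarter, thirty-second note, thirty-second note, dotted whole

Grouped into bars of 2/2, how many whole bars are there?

One bar of 2/2 = 32 thirty-second notes.
Each duration in thirty-second notes: dotted eighth = 6; sixteenth = 2; thirty-second note = 1; a full quarter-note triplet (3 notes) (three triplet quarters span one half) = 16; dotted eighth = 6; quarter = 8; thirty-second note = 1; thirty-second note = 1; dotted whole = 48.
Total: 6 + 2 + 1 + 16 + 6 + 8 + 1 + 1 + 48 = 89.
89 ÷ 32 = 2 complete bars with 25 left over.

2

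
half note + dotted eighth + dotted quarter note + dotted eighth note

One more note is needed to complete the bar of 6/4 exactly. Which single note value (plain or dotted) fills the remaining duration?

The bar of 6/4 = 24 sixteenth notes.
Express everything in sixteenth notes: half note = 8; dotted eighth = 3; dotted quarter note = 6; dotted eighth note = 3.
Sum: 8 + 3 + 6 + 3 = 20.
Remaining: 24 − 20 = 4 sixteenth notes, which is a quarter note.

quarter note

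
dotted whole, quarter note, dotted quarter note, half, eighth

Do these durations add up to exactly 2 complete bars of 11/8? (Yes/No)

One bar of 11/8 = 11 eighth notes, so 2 bars = 22.
Convert each value to eighth notes: dotted whole = 12; quarter note = 2; dotted quarter note = 3; half = 4; eighth = 1.
Sum: 12 + 2 + 3 + 4 + 1 = 22.
22 equals 22, so the answer is Yes.

Yes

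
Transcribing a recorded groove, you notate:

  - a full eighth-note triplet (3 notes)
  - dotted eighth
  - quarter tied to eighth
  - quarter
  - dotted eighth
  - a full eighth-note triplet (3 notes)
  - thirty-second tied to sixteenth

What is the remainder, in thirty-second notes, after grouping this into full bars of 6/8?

3

One bar of 6/8 = 24 thirty-second notes.
Express everything in thirty-second notes: a full eighth-note triplet (3 notes) (three triplet eighths span one quarter) = 8; dotted eighth = 6; quarter tied to eighth (quarter + eighth) = 12; quarter = 8; dotted eighth = 6; a full eighth-note triplet (3 notes) (three triplet eighths span one quarter) = 8; thirty-second tied to sixteenth (thirty-second + sixteenth) = 3.
Adding: 8 + 6 + 12 + 8 + 6 + 8 + 3 = 51.
51 ÷ 24 = 2 complete bars with 3 thirty-second notes remaining.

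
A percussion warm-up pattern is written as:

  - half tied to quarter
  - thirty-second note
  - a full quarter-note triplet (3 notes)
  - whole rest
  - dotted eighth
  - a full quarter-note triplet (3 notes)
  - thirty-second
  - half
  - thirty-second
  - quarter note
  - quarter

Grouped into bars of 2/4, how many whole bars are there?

One bar of 2/4 = 16 thirty-second notes.
Working in thirty-second notes: half tied to quarter (half + quarter) = 24; thirty-second note = 1; a full quarter-note triplet (3 notes) (three triplet quarters span one half) = 16; whole rest = 32; dotted eighth = 6; a full quarter-note triplet (3 notes) (three triplet quarters span one half) = 16; thirty-second = 1; half = 16; thirty-second = 1; quarter note = 8; quarter = 8.
Sum: 24 + 1 + 16 + 32 + 6 + 16 + 1 + 16 + 1 + 8 + 8 = 129.
129 ÷ 16 = 8 complete bars with 1 left over.

8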